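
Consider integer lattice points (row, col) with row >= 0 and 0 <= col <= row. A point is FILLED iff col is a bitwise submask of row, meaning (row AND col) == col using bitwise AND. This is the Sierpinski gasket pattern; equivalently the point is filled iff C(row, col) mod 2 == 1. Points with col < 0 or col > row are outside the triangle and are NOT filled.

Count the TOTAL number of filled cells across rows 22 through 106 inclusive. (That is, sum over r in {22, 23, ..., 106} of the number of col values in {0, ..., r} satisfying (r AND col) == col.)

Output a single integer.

r22=10110 pc3: +8 =8
r23=10111 pc4: +16 =24
r24=11000 pc2: +4 =28
r25=11001 pc3: +8 =36
r26=11010 pc3: +8 =44
r27=11011 pc4: +16 =60
r28=11100 pc3: +8 =68
r29=11101 pc4: +16 =84
r30=11110 pc4: +16 =100
r31=11111 pc5: +32 =132
r32=100000 pc1: +2 =134
r33=100001 pc2: +4 =138
r34=100010 pc2: +4 =142
r35=100011 pc3: +8 =150
r36=100100 pc2: +4 =154
r37=100101 pc3: +8 =162
r38=100110 pc3: +8 =170
r39=100111 pc4: +16 =186
r40=101000 pc2: +4 =190
r41=101001 pc3: +8 =198
r42=101010 pc3: +8 =206
r43=101011 pc4: +16 =222
r44=101100 pc3: +8 =230
r45=101101 pc4: +16 =246
r46=101110 pc4: +16 =262
r47=101111 pc5: +32 =294
r48=110000 pc2: +4 =298
r49=110001 pc3: +8 =306
r50=110010 pc3: +8 =314
r51=110011 pc4: +16 =330
r52=110100 pc3: +8 =338
r53=110101 pc4: +16 =354
r54=110110 pc4: +16 =370
r55=110111 pc5: +32 =402
r56=111000 pc3: +8 =410
r57=111001 pc4: +16 =426
r58=111010 pc4: +16 =442
r59=111011 pc5: +32 =474
r60=111100 pc4: +16 =490
r61=111101 pc5: +32 =522
r62=111110 pc5: +32 =554
r63=111111 pc6: +64 =618
r64=1000000 pc1: +2 =620
r65=1000001 pc2: +4 =624
r66=1000010 pc2: +4 =628
r67=1000011 pc3: +8 =636
r68=1000100 pc2: +4 =640
r69=1000101 pc3: +8 =648
r70=1000110 pc3: +8 =656
r71=1000111 pc4: +16 =672
r72=1001000 pc2: +4 =676
r73=1001001 pc3: +8 =684
r74=1001010 pc3: +8 =692
r75=1001011 pc4: +16 =708
r76=1001100 pc3: +8 =716
r77=1001101 pc4: +16 =732
r78=1001110 pc4: +16 =748
r79=1001111 pc5: +32 =780
r80=1010000 pc2: +4 =784
r81=1010001 pc3: +8 =792
r82=1010010 pc3: +8 =800
r83=1010011 pc4: +16 =816
r84=1010100 pc3: +8 =824
r85=1010101 pc4: +16 =840
r86=1010110 pc4: +16 =856
r87=1010111 pc5: +32 =888
r88=1011000 pc3: +8 =896
r89=1011001 pc4: +16 =912
r90=1011010 pc4: +16 =928
r91=1011011 pc5: +32 =960
r92=1011100 pc4: +16 =976
r93=1011101 pc5: +32 =1008
r94=1011110 pc5: +32 =1040
r95=1011111 pc6: +64 =1104
r96=1100000 pc2: +4 =1108
r97=1100001 pc3: +8 =1116
r98=1100010 pc3: +8 =1124
r99=1100011 pc4: +16 =1140
r100=1100100 pc3: +8 =1148
r101=1100101 pc4: +16 =1164
r102=1100110 pc4: +16 =1180
r103=1100111 pc5: +32 =1212
r104=1101000 pc3: +8 =1220
r105=1101001 pc4: +16 =1236
r106=1101010 pc4: +16 =1252

Answer: 1252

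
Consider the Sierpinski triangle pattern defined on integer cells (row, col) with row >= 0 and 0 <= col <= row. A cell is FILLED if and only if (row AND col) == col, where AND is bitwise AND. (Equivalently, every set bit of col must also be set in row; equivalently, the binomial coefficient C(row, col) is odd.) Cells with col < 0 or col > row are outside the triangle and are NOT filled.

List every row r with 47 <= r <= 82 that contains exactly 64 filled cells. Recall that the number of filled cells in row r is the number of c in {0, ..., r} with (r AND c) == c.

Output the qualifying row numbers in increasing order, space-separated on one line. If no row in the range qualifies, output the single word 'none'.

Answer: 63

Derivation:
Row r has 2^popcount(r) filled cells, so we need popcount(r) = log2(64) = 6.
Scan r = 47..82 and keep those with exactly 6 one-bits:
r=47=101111 popcount=5 -> skip
r=48=110000 popcount=2 -> skip
r=49=110001 popcount=3 -> skip
r=50=110010 popcount=3 -> skip
r=51=110011 popcount=4 -> skip
r=52=110100 popcount=3 -> skip
r=53=110101 popcount=4 -> skip
r=54=110110 popcount=4 -> skip
r=55=110111 popcount=5 -> skip
r=56=111000 popcount=3 -> skip
r=57=111001 popcount=4 -> skip
r=58=111010 popcount=4 -> skip
r=59=111011 popcount=5 -> skip
r=60=111100 popcount=4 -> skip
r=61=111101 popcount=5 -> skip
r=62=111110 popcount=5 -> skip
r=63=111111 popcount=6 -> KEEP
r=64=1000000 popcount=1 -> skip
r=65=1000001 popcount=2 -> skip
r=66=1000010 popcount=2 -> skip
r=67=1000011 popcount=3 -> skip
r=68=1000100 popcount=2 -> skip
r=69=1000101 popcount=3 -> skip
r=70=1000110 popcount=3 -> skip
r=71=1000111 popcount=4 -> skip
r=72=1001000 popcount=2 -> skip
r=73=1001001 popcount=3 -> skip
r=74=1001010 popcount=3 -> skip
r=75=1001011 popcount=4 -> skip
r=76=1001100 popcount=3 -> skip
r=77=1001101 popcount=4 -> skip
r=78=1001110 popcount=4 -> skip
r=79=1001111 popcount=5 -> skip
r=80=1010000 popcount=2 -> skip
r=81=1010001 popcount=3 -> skip
r=82=1010010 popcount=3 -> skip
Kept rows: 63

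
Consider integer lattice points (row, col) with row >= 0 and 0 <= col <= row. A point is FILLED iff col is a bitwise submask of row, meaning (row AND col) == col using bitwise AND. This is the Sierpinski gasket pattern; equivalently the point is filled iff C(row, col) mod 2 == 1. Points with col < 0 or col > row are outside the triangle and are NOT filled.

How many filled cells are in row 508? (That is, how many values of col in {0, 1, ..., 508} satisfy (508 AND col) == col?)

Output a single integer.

Answer: 128

Derivation:
508 in binary = 111111100
popcount(508) = number of 1-bits in 111111100 = 7
A col c satisfies (508 AND c) == c iff every set bit of c is also set in 508; each of the 7 set bits of 508 can independently be on or off in c.
count = 2^7 = 128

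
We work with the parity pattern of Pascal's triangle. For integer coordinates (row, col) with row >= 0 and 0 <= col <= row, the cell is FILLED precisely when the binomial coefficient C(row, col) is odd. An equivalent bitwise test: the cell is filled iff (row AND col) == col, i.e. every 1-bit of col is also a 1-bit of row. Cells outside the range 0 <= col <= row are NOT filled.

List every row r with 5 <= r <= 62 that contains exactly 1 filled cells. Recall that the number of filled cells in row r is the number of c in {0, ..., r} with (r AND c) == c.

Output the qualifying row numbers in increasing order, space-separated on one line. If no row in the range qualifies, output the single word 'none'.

Answer: none

Derivation:
Row r has 2^popcount(r) filled cells, so we need popcount(r) = log2(1) = 0.
Scan r = 5..62 and keep those with exactly 0 one-bits:
r=5=101 popcount=2 -> skip
r=6=110 popcount=2 -> skip
r=7=111 popcount=3 -> skip
r=8=1000 popcount=1 -> skip
r=9=1001 popcount=2 -> skip
r=10=1010 popcount=2 -> skip
r=11=1011 popcount=3 -> skip
r=12=1100 popcount=2 -> skip
r=13=1101 popcount=3 -> skip
r=14=1110 popcount=3 -> skip
r=15=1111 popcount=4 -> skip
r=16=10000 popcount=1 -> skip
r=17=10001 popcount=2 -> skip
r=18=10010 popcount=2 -> skip
r=19=10011 popcount=3 -> skip
r=20=10100 popcount=2 -> skip
r=21=10101 popcount=3 -> skip
r=22=10110 popcount=3 -> skip
r=23=10111 popcount=4 -> skip
r=24=11000 popcount=2 -> skip
r=25=11001 popcount=3 -> skip
r=26=11010 popcount=3 -> skip
r=27=11011 popcount=4 -> skip
r=28=11100 popcount=3 -> skip
r=29=11101 popcount=4 -> skip
r=30=11110 popcount=4 -> skip
r=31=11111 popcount=5 -> skip
r=32=100000 popcount=1 -> skip
r=33=100001 popcount=2 -> skip
r=34=100010 popcount=2 -> skip
r=35=100011 popcount=3 -> skip
r=36=100100 popcount=2 -> skip
r=37=100101 popcount=3 -> skip
r=38=100110 popcount=3 -> skip
r=39=100111 popcount=4 -> skip
r=40=101000 popcount=2 -> skip
r=41=101001 popcount=3 -> skip
r=42=101010 popcount=3 -> skip
r=43=101011 popcount=4 -> skip
r=44=101100 popcount=3 -> skip
r=45=101101 popcount=4 -> skip
r=46=101110 popcount=4 -> skip
r=47=101111 popcount=5 -> skip
r=48=110000 popcount=2 -> skip
r=49=110001 popcount=3 -> skip
r=50=110010 popcount=3 -> skip
r=51=110011 popcount=4 -> skip
r=52=110100 popcount=3 -> skip
r=53=110101 popcount=4 -> skip
r=54=110110 popcount=4 -> skip
r=55=110111 popcount=5 -> skip
r=56=111000 popcount=3 -> skip
r=57=111001 popcount=4 -> skip
r=58=111010 popcount=4 -> skip
r=59=111011 popcount=5 -> skip
r=60=111100 popcount=4 -> skip
r=61=111101 popcount=5 -> skip
r=62=111110 popcount=5 -> skip
Kept rows: none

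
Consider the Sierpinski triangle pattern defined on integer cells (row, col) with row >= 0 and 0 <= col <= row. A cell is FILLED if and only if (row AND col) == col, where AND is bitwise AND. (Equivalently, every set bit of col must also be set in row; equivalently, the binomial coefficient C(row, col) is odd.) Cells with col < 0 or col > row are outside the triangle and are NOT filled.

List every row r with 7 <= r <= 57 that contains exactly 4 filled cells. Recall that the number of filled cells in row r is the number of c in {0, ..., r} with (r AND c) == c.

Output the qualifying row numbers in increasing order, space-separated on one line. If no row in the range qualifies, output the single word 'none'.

Row r has 2^popcount(r) filled cells, so we need popcount(r) = log2(4) = 2.
Scan r = 7..57 and keep those with exactly 2 one-bits:
r=7=111 popcount=3 -> skip
r=8=1000 popcount=1 -> skip
r=9=1001 popcount=2 -> KEEP
r=10=1010 popcount=2 -> KEEP
r=11=1011 popcount=3 -> skip
r=12=1100 popcount=2 -> KEEP
r=13=1101 popcount=3 -> skip
r=14=1110 popcount=3 -> skip
r=15=1111 popcount=4 -> skip
r=16=10000 popcount=1 -> skip
r=17=10001 popcount=2 -> KEEP
r=18=10010 popcount=2 -> KEEP
r=19=10011 popcount=3 -> skip
r=20=10100 popcount=2 -> KEEP
r=21=10101 popcount=3 -> skip
r=22=10110 popcount=3 -> skip
r=23=10111 popcount=4 -> skip
r=24=11000 popcount=2 -> KEEP
r=25=11001 popcount=3 -> skip
r=26=11010 popcount=3 -> skip
r=27=11011 popcount=4 -> skip
r=28=11100 popcount=3 -> skip
r=29=11101 popcount=4 -> skip
r=30=11110 popcount=4 -> skip
r=31=11111 popcount=5 -> skip
r=32=100000 popcount=1 -> skip
r=33=100001 popcount=2 -> KEEP
r=34=100010 popcount=2 -> KEEP
r=35=100011 popcount=3 -> skip
r=36=100100 popcount=2 -> KEEP
r=37=100101 popcount=3 -> skip
r=38=100110 popcount=3 -> skip
r=39=100111 popcount=4 -> skip
r=40=101000 popcount=2 -> KEEP
r=41=101001 popcount=3 -> skip
r=42=101010 popcount=3 -> skip
r=43=101011 popcount=4 -> skip
r=44=101100 popcount=3 -> skip
r=45=101101 popcount=4 -> skip
r=46=101110 popcount=4 -> skip
r=47=101111 popcount=5 -> skip
r=48=110000 popcount=2 -> KEEP
r=49=110001 popcount=3 -> skip
r=50=110010 popcount=3 -> skip
r=51=110011 popcount=4 -> skip
r=52=110100 popcount=3 -> skip
r=53=110101 popcount=4 -> skip
r=54=110110 popcount=4 -> skip
r=55=110111 popcount=5 -> skip
r=56=111000 popcount=3 -> skip
r=57=111001 popcount=4 -> skip
Kept rows: 9 10 12 17 18 20 24 33 34 36 40 48

Answer: 9 10 12 17 18 20 24 33 34 36 40 48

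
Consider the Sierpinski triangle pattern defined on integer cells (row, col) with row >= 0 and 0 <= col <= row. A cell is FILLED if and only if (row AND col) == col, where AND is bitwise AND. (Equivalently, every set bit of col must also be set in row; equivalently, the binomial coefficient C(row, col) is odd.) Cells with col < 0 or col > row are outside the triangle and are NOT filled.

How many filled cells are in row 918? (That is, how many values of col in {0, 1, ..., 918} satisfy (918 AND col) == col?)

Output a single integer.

918 in binary = 1110010110
popcount(918) = number of 1-bits in 1110010110 = 6
A col c satisfies (918 AND c) == c iff every set bit of c is also set in 918; each of the 6 set bits of 918 can independently be on or off in c.
count = 2^6 = 64

Answer: 64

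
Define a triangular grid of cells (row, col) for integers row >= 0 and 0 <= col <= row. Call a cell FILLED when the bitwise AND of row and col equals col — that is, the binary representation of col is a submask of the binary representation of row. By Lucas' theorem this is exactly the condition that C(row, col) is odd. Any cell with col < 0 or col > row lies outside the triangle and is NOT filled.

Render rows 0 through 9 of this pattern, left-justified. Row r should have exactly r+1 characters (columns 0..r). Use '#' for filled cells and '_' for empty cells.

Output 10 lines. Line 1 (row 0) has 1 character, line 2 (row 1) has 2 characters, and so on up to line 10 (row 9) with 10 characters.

Answer: #
##
#_#
####
#___#
##__##
#_#_#_#
########
#_______#
##______##

Derivation:
r0=0: #
r1=1: ##
r2=10: #_#
r3=11: ####
r4=100: #___#
r5=101: ##__##
r6=110: #_#_#_#
r7=111: ########
r8=1000: #_______#
r9=1001: ##______##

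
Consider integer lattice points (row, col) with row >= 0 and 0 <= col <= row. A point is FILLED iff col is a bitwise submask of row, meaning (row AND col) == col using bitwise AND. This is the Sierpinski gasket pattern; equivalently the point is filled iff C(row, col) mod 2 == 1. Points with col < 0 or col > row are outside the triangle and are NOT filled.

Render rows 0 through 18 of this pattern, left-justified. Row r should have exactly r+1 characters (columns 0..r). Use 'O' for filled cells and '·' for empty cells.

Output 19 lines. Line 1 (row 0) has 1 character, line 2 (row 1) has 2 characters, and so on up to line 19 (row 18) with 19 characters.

Answer: O
OO
O·O
OOOO
O···O
OO··OO
O·O·O·O
OOOOOOOO
O·······O
OO······OO
O·O·····O·O
OOOO····OOOO
O···O···O···O
OO··OO··OO··OO
O·O·O·O·O·O·O·O
OOOOOOOOOOOOOOOO
O···············O
OO··············OO
O·O·············O·O

Derivation:
r0=0: O
r1=1: OO
r2=10: O·O
r3=11: OOOO
r4=100: O···O
r5=101: OO··OO
r6=110: O·O·O·O
r7=111: OOOOOOOO
r8=1000: O·······O
r9=1001: OO······OO
r10=1010: O·O·····O·O
r11=1011: OOOO····OOOO
r12=1100: O···O···O···O
r13=1101: OO··OO··OO··OO
r14=1110: O·O·O·O·O·O·O·O
r15=1111: OOOOOOOOOOOOOOOO
r16=10000: O···············O
r17=10001: OO··············OO
r18=10010: O·O·············O·O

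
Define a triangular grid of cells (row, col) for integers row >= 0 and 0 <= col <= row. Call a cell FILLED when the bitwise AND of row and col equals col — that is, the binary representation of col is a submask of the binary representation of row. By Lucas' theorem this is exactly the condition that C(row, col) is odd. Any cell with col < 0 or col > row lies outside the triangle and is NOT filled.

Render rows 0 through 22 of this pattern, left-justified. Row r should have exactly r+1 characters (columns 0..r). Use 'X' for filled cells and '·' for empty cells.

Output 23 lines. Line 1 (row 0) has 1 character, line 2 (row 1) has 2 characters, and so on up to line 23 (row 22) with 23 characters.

Answer: X
XX
X·X
XXXX
X···X
XX··XX
X·X·X·X
XXXXXXXX
X·······X
XX······XX
X·X·····X·X
XXXX····XXXX
X···X···X···X
XX··XX··XX··XX
X·X·X·X·X·X·X·X
XXXXXXXXXXXXXXXX
X···············X
XX··············XX
X·X·············X·X
XXXX············XXXX
X···X···········X···X
XX··XX··········XX··XX
X·X·X·X·········X·X·X·X

Derivation:
r0=0: X
r1=1: XX
r2=10: X·X
r3=11: XXXX
r4=100: X···X
r5=101: XX··XX
r6=110: X·X·X·X
r7=111: XXXXXXXX
r8=1000: X·······X
r9=1001: XX······XX
r10=1010: X·X·····X·X
r11=1011: XXXX····XXXX
r12=1100: X···X···X···X
r13=1101: XX··XX··XX··XX
r14=1110: X·X·X·X·X·X·X·X
r15=1111: XXXXXXXXXXXXXXXX
r16=10000: X···············X
r17=10001: XX··············XX
r18=10010: X·X·············X·X
r19=10011: XXXX············XXXX
r20=10100: X···X···········X···X
r21=10101: XX··XX··········XX··XX
r22=10110: X·X·X·X·········X·X·X·X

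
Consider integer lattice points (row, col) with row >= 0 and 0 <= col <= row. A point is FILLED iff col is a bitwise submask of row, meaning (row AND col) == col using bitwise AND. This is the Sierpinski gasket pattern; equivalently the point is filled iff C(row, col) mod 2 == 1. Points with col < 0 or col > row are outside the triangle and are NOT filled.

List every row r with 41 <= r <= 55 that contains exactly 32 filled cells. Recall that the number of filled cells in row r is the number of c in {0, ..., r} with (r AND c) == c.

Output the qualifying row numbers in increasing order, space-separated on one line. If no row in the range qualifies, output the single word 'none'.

Answer: 47 55

Derivation:
Row r has 2^popcount(r) filled cells, so we need popcount(r) = log2(32) = 5.
Scan r = 41..55 and keep those with exactly 5 one-bits:
r=41=101001 popcount=3 -> skip
r=42=101010 popcount=3 -> skip
r=43=101011 popcount=4 -> skip
r=44=101100 popcount=3 -> skip
r=45=101101 popcount=4 -> skip
r=46=101110 popcount=4 -> skip
r=47=101111 popcount=5 -> KEEP
r=48=110000 popcount=2 -> skip
r=49=110001 popcount=3 -> skip
r=50=110010 popcount=3 -> skip
r=51=110011 popcount=4 -> skip
r=52=110100 popcount=3 -> skip
r=53=110101 popcount=4 -> skip
r=54=110110 popcount=4 -> skip
r=55=110111 popcount=5 -> KEEP
Kept rows: 47 55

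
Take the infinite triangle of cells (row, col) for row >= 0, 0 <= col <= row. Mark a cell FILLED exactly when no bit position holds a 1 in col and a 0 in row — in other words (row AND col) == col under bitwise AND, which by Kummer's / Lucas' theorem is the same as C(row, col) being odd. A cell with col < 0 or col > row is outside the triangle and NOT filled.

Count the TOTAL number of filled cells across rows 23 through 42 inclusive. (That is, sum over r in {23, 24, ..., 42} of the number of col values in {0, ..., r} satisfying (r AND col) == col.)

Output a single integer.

Answer: 198

Derivation:
r23=10111 pc4: +16 =16
r24=11000 pc2: +4 =20
r25=11001 pc3: +8 =28
r26=11010 pc3: +8 =36
r27=11011 pc4: +16 =52
r28=11100 pc3: +8 =60
r29=11101 pc4: +16 =76
r30=11110 pc4: +16 =92
r31=11111 pc5: +32 =124
r32=100000 pc1: +2 =126
r33=100001 pc2: +4 =130
r34=100010 pc2: +4 =134
r35=100011 pc3: +8 =142
r36=100100 pc2: +4 =146
r37=100101 pc3: +8 =154
r38=100110 pc3: +8 =162
r39=100111 pc4: +16 =178
r40=101000 pc2: +4 =182
r41=101001 pc3: +8 =190
r42=101010 pc3: +8 =198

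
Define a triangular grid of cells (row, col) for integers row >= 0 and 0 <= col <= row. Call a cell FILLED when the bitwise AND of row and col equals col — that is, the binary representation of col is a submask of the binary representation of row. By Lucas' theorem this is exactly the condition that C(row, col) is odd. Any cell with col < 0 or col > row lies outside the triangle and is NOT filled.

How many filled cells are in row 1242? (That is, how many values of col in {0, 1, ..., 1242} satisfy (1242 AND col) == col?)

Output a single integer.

1242 in binary = 10011011010
popcount(1242) = number of 1-bits in 10011011010 = 6
A col c satisfies (1242 AND c) == c iff every set bit of c is also set in 1242; each of the 6 set bits of 1242 can independently be on or off in c.
count = 2^6 = 64

Answer: 64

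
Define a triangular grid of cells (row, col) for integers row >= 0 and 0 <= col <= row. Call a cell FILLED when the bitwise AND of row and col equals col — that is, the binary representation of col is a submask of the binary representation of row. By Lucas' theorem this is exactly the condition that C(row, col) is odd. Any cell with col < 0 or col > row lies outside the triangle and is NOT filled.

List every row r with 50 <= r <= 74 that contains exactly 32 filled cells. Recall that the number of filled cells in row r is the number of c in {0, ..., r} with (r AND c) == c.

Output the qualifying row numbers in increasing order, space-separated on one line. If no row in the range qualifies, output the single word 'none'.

Row r has 2^popcount(r) filled cells, so we need popcount(r) = log2(32) = 5.
Scan r = 50..74 and keep those with exactly 5 one-bits:
r=50=110010 popcount=3 -> skip
r=51=110011 popcount=4 -> skip
r=52=110100 popcount=3 -> skip
r=53=110101 popcount=4 -> skip
r=54=110110 popcount=4 -> skip
r=55=110111 popcount=5 -> KEEP
r=56=111000 popcount=3 -> skip
r=57=111001 popcount=4 -> skip
r=58=111010 popcount=4 -> skip
r=59=111011 popcount=5 -> KEEP
r=60=111100 popcount=4 -> skip
r=61=111101 popcount=5 -> KEEP
r=62=111110 popcount=5 -> KEEP
r=63=111111 popcount=6 -> skip
r=64=1000000 popcount=1 -> skip
r=65=1000001 popcount=2 -> skip
r=66=1000010 popcount=2 -> skip
r=67=1000011 popcount=3 -> skip
r=68=1000100 popcount=2 -> skip
r=69=1000101 popcount=3 -> skip
r=70=1000110 popcount=3 -> skip
r=71=1000111 popcount=4 -> skip
r=72=1001000 popcount=2 -> skip
r=73=1001001 popcount=3 -> skip
r=74=1001010 popcount=3 -> skip
Kept rows: 55 59 61 62

Answer: 55 59 61 62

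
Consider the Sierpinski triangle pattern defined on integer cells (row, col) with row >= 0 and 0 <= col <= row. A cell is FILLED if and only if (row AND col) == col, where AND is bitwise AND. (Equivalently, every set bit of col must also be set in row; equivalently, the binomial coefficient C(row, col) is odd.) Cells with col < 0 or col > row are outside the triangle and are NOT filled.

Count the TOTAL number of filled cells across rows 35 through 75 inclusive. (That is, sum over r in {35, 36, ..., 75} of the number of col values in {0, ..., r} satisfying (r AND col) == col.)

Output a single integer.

Answer: 566

Derivation:
r35=100011 pc3: +8 =8
r36=100100 pc2: +4 =12
r37=100101 pc3: +8 =20
r38=100110 pc3: +8 =28
r39=100111 pc4: +16 =44
r40=101000 pc2: +4 =48
r41=101001 pc3: +8 =56
r42=101010 pc3: +8 =64
r43=101011 pc4: +16 =80
r44=101100 pc3: +8 =88
r45=101101 pc4: +16 =104
r46=101110 pc4: +16 =120
r47=101111 pc5: +32 =152
r48=110000 pc2: +4 =156
r49=110001 pc3: +8 =164
r50=110010 pc3: +8 =172
r51=110011 pc4: +16 =188
r52=110100 pc3: +8 =196
r53=110101 pc4: +16 =212
r54=110110 pc4: +16 =228
r55=110111 pc5: +32 =260
r56=111000 pc3: +8 =268
r57=111001 pc4: +16 =284
r58=111010 pc4: +16 =300
r59=111011 pc5: +32 =332
r60=111100 pc4: +16 =348
r61=111101 pc5: +32 =380
r62=111110 pc5: +32 =412
r63=111111 pc6: +64 =476
r64=1000000 pc1: +2 =478
r65=1000001 pc2: +4 =482
r66=1000010 pc2: +4 =486
r67=1000011 pc3: +8 =494
r68=1000100 pc2: +4 =498
r69=1000101 pc3: +8 =506
r70=1000110 pc3: +8 =514
r71=1000111 pc4: +16 =530
r72=1001000 pc2: +4 =534
r73=1001001 pc3: +8 =542
r74=1001010 pc3: +8 =550
r75=1001011 pc4: +16 =566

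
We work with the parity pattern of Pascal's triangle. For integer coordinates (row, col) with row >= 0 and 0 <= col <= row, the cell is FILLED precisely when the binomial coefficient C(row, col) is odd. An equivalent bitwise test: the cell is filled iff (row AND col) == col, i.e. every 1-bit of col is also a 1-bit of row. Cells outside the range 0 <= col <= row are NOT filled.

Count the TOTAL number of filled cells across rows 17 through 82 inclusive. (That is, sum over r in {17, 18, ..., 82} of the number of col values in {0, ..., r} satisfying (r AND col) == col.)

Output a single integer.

r17=10001 pc2: +4 =4
r18=10010 pc2: +4 =8
r19=10011 pc3: +8 =16
r20=10100 pc2: +4 =20
r21=10101 pc3: +8 =28
r22=10110 pc3: +8 =36
r23=10111 pc4: +16 =52
r24=11000 pc2: +4 =56
r25=11001 pc3: +8 =64
r26=11010 pc3: +8 =72
r27=11011 pc4: +16 =88
r28=11100 pc3: +8 =96
r29=11101 pc4: +16 =112
r30=11110 pc4: +16 =128
r31=11111 pc5: +32 =160
r32=100000 pc1: +2 =162
r33=100001 pc2: +4 =166
r34=100010 pc2: +4 =170
r35=100011 pc3: +8 =178
r36=100100 pc2: +4 =182
r37=100101 pc3: +8 =190
r38=100110 pc3: +8 =198
r39=100111 pc4: +16 =214
r40=101000 pc2: +4 =218
r41=101001 pc3: +8 =226
r42=101010 pc3: +8 =234
r43=101011 pc4: +16 =250
r44=101100 pc3: +8 =258
r45=101101 pc4: +16 =274
r46=101110 pc4: +16 =290
r47=101111 pc5: +32 =322
r48=110000 pc2: +4 =326
r49=110001 pc3: +8 =334
r50=110010 pc3: +8 =342
r51=110011 pc4: +16 =358
r52=110100 pc3: +8 =366
r53=110101 pc4: +16 =382
r54=110110 pc4: +16 =398
r55=110111 pc5: +32 =430
r56=111000 pc3: +8 =438
r57=111001 pc4: +16 =454
r58=111010 pc4: +16 =470
r59=111011 pc5: +32 =502
r60=111100 pc4: +16 =518
r61=111101 pc5: +32 =550
r62=111110 pc5: +32 =582
r63=111111 pc6: +64 =646
r64=1000000 pc1: +2 =648
r65=1000001 pc2: +4 =652
r66=1000010 pc2: +4 =656
r67=1000011 pc3: +8 =664
r68=1000100 pc2: +4 =668
r69=1000101 pc3: +8 =676
r70=1000110 pc3: +8 =684
r71=1000111 pc4: +16 =700
r72=1001000 pc2: +4 =704
r73=1001001 pc3: +8 =712
r74=1001010 pc3: +8 =720
r75=1001011 pc4: +16 =736
r76=1001100 pc3: +8 =744
r77=1001101 pc4: +16 =760
r78=1001110 pc4: +16 =776
r79=1001111 pc5: +32 =808
r80=1010000 pc2: +4 =812
r81=1010001 pc3: +8 =820
r82=1010010 pc3: +8 =828

Answer: 828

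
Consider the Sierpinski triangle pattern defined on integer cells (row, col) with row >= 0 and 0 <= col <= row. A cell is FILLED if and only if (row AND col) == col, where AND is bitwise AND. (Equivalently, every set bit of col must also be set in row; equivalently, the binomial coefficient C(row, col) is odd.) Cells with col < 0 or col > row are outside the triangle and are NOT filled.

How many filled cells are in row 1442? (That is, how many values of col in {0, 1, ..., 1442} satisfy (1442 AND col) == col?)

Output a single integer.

Answer: 32

Derivation:
1442 in binary = 10110100010
popcount(1442) = number of 1-bits in 10110100010 = 5
A col c satisfies (1442 AND c) == c iff every set bit of c is also set in 1442; each of the 5 set bits of 1442 can independently be on or off in c.
count = 2^5 = 32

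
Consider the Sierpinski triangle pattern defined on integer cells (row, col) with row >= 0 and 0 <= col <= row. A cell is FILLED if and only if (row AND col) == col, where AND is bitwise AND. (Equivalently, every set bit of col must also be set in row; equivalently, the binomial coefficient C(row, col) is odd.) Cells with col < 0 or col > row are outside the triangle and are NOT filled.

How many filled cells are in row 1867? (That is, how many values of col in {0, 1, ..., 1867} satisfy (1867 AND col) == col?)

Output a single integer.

Answer: 128

Derivation:
1867 in binary = 11101001011
popcount(1867) = number of 1-bits in 11101001011 = 7
A col c satisfies (1867 AND c) == c iff every set bit of c is also set in 1867; each of the 7 set bits of 1867 can independently be on or off in c.
count = 2^7 = 128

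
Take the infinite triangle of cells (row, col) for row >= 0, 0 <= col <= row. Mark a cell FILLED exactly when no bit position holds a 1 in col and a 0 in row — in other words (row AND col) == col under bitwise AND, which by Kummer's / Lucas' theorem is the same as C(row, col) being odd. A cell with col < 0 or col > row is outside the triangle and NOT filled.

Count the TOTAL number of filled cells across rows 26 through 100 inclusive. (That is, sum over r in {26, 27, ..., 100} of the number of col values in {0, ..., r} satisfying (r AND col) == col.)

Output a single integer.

Answer: 1112

Derivation:
r26=11010 pc3: +8 =8
r27=11011 pc4: +16 =24
r28=11100 pc3: +8 =32
r29=11101 pc4: +16 =48
r30=11110 pc4: +16 =64
r31=11111 pc5: +32 =96
r32=100000 pc1: +2 =98
r33=100001 pc2: +4 =102
r34=100010 pc2: +4 =106
r35=100011 pc3: +8 =114
r36=100100 pc2: +4 =118
r37=100101 pc3: +8 =126
r38=100110 pc3: +8 =134
r39=100111 pc4: +16 =150
r40=101000 pc2: +4 =154
r41=101001 pc3: +8 =162
r42=101010 pc3: +8 =170
r43=101011 pc4: +16 =186
r44=101100 pc3: +8 =194
r45=101101 pc4: +16 =210
r46=101110 pc4: +16 =226
r47=101111 pc5: +32 =258
r48=110000 pc2: +4 =262
r49=110001 pc3: +8 =270
r50=110010 pc3: +8 =278
r51=110011 pc4: +16 =294
r52=110100 pc3: +8 =302
r53=110101 pc4: +16 =318
r54=110110 pc4: +16 =334
r55=110111 pc5: +32 =366
r56=111000 pc3: +8 =374
r57=111001 pc4: +16 =390
r58=111010 pc4: +16 =406
r59=111011 pc5: +32 =438
r60=111100 pc4: +16 =454
r61=111101 pc5: +32 =486
r62=111110 pc5: +32 =518
r63=111111 pc6: +64 =582
r64=1000000 pc1: +2 =584
r65=1000001 pc2: +4 =588
r66=1000010 pc2: +4 =592
r67=1000011 pc3: +8 =600
r68=1000100 pc2: +4 =604
r69=1000101 pc3: +8 =612
r70=1000110 pc3: +8 =620
r71=1000111 pc4: +16 =636
r72=1001000 pc2: +4 =640
r73=1001001 pc3: +8 =648
r74=1001010 pc3: +8 =656
r75=1001011 pc4: +16 =672
r76=1001100 pc3: +8 =680
r77=1001101 pc4: +16 =696
r78=1001110 pc4: +16 =712
r79=1001111 pc5: +32 =744
r80=1010000 pc2: +4 =748
r81=1010001 pc3: +8 =756
r82=1010010 pc3: +8 =764
r83=1010011 pc4: +16 =780
r84=1010100 pc3: +8 =788
r85=1010101 pc4: +16 =804
r86=1010110 pc4: +16 =820
r87=1010111 pc5: +32 =852
r88=1011000 pc3: +8 =860
r89=1011001 pc4: +16 =876
r90=1011010 pc4: +16 =892
r91=1011011 pc5: +32 =924
r92=1011100 pc4: +16 =940
r93=1011101 pc5: +32 =972
r94=1011110 pc5: +32 =1004
r95=1011111 pc6: +64 =1068
r96=1100000 pc2: +4 =1072
r97=1100001 pc3: +8 =1080
r98=1100010 pc3: +8 =1088
r99=1100011 pc4: +16 =1104
r100=1100100 pc3: +8 =1112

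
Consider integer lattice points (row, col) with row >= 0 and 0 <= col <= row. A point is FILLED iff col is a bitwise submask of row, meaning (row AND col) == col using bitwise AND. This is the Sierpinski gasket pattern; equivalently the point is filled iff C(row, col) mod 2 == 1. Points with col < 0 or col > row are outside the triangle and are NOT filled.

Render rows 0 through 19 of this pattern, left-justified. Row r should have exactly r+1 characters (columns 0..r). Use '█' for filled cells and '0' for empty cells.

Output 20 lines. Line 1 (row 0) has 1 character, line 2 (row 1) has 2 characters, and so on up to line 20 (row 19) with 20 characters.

r0=0: █
r1=1: ██
r2=10: █0█
r3=11: ████
r4=100: █000█
r5=101: ██00██
r6=110: █0█0█0█
r7=111: ████████
r8=1000: █0000000█
r9=1001: ██000000██
r10=1010: █0█00000█0█
r11=1011: ████0000████
r12=1100: █000█000█000█
r13=1101: ██00██00██00██
r14=1110: █0█0█0█0█0█0█0█
r15=1111: ████████████████
r16=10000: █000000000000000█
r17=10001: ██00000000000000██
r18=10010: █0█0000000000000█0█
r19=10011: ████000000000000████

Answer: █
██
█0█
████
█000█
██00██
█0█0█0█
████████
█0000000█
██000000██
█0█00000█0█
████0000████
█000█000█000█
██00██00██00██
█0█0█0█0█0█0█0█
████████████████
█000000000000000█
██00000000000000██
█0█0000000000000█0█
████000000000000████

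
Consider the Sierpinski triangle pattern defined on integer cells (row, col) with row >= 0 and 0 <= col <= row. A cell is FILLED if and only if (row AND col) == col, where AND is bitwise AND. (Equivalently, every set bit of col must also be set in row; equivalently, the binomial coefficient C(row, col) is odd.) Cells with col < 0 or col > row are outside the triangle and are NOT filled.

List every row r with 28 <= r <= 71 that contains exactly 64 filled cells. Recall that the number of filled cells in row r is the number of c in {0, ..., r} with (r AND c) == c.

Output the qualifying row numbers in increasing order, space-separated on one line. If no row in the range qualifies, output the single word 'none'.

Answer: 63

Derivation:
Row r has 2^popcount(r) filled cells, so we need popcount(r) = log2(64) = 6.
Scan r = 28..71 and keep those with exactly 6 one-bits:
r=28=11100 popcount=3 -> skip
r=29=11101 popcount=4 -> skip
r=30=11110 popcount=4 -> skip
r=31=11111 popcount=5 -> skip
r=32=100000 popcount=1 -> skip
r=33=100001 popcount=2 -> skip
r=34=100010 popcount=2 -> skip
r=35=100011 popcount=3 -> skip
r=36=100100 popcount=2 -> skip
r=37=100101 popcount=3 -> skip
r=38=100110 popcount=3 -> skip
r=39=100111 popcount=4 -> skip
r=40=101000 popcount=2 -> skip
r=41=101001 popcount=3 -> skip
r=42=101010 popcount=3 -> skip
r=43=101011 popcount=4 -> skip
r=44=101100 popcount=3 -> skip
r=45=101101 popcount=4 -> skip
r=46=101110 popcount=4 -> skip
r=47=101111 popcount=5 -> skip
r=48=110000 popcount=2 -> skip
r=49=110001 popcount=3 -> skip
r=50=110010 popcount=3 -> skip
r=51=110011 popcount=4 -> skip
r=52=110100 popcount=3 -> skip
r=53=110101 popcount=4 -> skip
r=54=110110 popcount=4 -> skip
r=55=110111 popcount=5 -> skip
r=56=111000 popcount=3 -> skip
r=57=111001 popcount=4 -> skip
r=58=111010 popcount=4 -> skip
r=59=111011 popcount=5 -> skip
r=60=111100 popcount=4 -> skip
r=61=111101 popcount=5 -> skip
r=62=111110 popcount=5 -> skip
r=63=111111 popcount=6 -> KEEP
r=64=1000000 popcount=1 -> skip
r=65=1000001 popcount=2 -> skip
r=66=1000010 popcount=2 -> skip
r=67=1000011 popcount=3 -> skip
r=68=1000100 popcount=2 -> skip
r=69=1000101 popcount=3 -> skip
r=70=1000110 popcount=3 -> skip
r=71=1000111 popcount=4 -> skip
Kept rows: 63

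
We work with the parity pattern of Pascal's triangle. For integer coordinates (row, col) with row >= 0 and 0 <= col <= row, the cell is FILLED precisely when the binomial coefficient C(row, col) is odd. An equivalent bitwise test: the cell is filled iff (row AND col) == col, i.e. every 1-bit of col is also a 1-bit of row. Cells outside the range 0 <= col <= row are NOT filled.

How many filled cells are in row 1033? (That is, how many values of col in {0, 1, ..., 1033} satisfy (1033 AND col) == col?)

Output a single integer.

1033 in binary = 10000001001
popcount(1033) = number of 1-bits in 10000001001 = 3
A col c satisfies (1033 AND c) == c iff every set bit of c is also set in 1033; each of the 3 set bits of 1033 can independently be on or off in c.
count = 2^3 = 8

Answer: 8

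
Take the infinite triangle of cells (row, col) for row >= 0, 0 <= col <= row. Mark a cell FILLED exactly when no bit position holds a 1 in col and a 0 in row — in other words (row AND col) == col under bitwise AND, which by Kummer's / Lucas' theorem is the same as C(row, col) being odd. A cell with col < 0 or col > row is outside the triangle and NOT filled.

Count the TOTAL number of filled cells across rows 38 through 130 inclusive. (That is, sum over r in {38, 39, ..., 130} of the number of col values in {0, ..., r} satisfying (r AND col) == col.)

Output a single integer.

r38=100110 pc3: +8 =8
r39=100111 pc4: +16 =24
r40=101000 pc2: +4 =28
r41=101001 pc3: +8 =36
r42=101010 pc3: +8 =44
r43=101011 pc4: +16 =60
r44=101100 pc3: +8 =68
r45=101101 pc4: +16 =84
r46=101110 pc4: +16 =100
r47=101111 pc5: +32 =132
r48=110000 pc2: +4 =136
r49=110001 pc3: +8 =144
r50=110010 pc3: +8 =152
r51=110011 pc4: +16 =168
r52=110100 pc3: +8 =176
r53=110101 pc4: +16 =192
r54=110110 pc4: +16 =208
r55=110111 pc5: +32 =240
r56=111000 pc3: +8 =248
r57=111001 pc4: +16 =264
r58=111010 pc4: +16 =280
r59=111011 pc5: +32 =312
r60=111100 pc4: +16 =328
r61=111101 pc5: +32 =360
r62=111110 pc5: +32 =392
r63=111111 pc6: +64 =456
r64=1000000 pc1: +2 =458
r65=1000001 pc2: +4 =462
r66=1000010 pc2: +4 =466
r67=1000011 pc3: +8 =474
r68=1000100 pc2: +4 =478
r69=1000101 pc3: +8 =486
r70=1000110 pc3: +8 =494
r71=1000111 pc4: +16 =510
r72=1001000 pc2: +4 =514
r73=1001001 pc3: +8 =522
r74=1001010 pc3: +8 =530
r75=1001011 pc4: +16 =546
r76=1001100 pc3: +8 =554
r77=1001101 pc4: +16 =570
r78=1001110 pc4: +16 =586
r79=1001111 pc5: +32 =618
r80=1010000 pc2: +4 =622
r81=1010001 pc3: +8 =630
r82=1010010 pc3: +8 =638
r83=1010011 pc4: +16 =654
r84=1010100 pc3: +8 =662
r85=1010101 pc4: +16 =678
r86=1010110 pc4: +16 =694
r87=1010111 pc5: +32 =726
r88=1011000 pc3: +8 =734
r89=1011001 pc4: +16 =750
r90=1011010 pc4: +16 =766
r91=1011011 pc5: +32 =798
r92=1011100 pc4: +16 =814
r93=1011101 pc5: +32 =846
r94=1011110 pc5: +32 =878
r95=1011111 pc6: +64 =942
r96=1100000 pc2: +4 =946
r97=1100001 pc3: +8 =954
r98=1100010 pc3: +8 =962
r99=1100011 pc4: +16 =978
r100=1100100 pc3: +8 =986
r101=1100101 pc4: +16 =1002
r102=1100110 pc4: +16 =1018
r103=1100111 pc5: +32 =1050
r104=1101000 pc3: +8 =1058
r105=1101001 pc4: +16 =1074
r106=1101010 pc4: +16 =1090
r107=1101011 pc5: +32 =1122
r108=1101100 pc4: +16 =1138
r109=1101101 pc5: +32 =1170
r110=1101110 pc5: +32 =1202
r111=1101111 pc6: +64 =1266
r112=1110000 pc3: +8 =1274
r113=1110001 pc4: +16 =1290
r114=1110010 pc4: +16 =1306
r115=1110011 pc5: +32 =1338
r116=1110100 pc4: +16 =1354
r117=1110101 pc5: +32 =1386
r118=1110110 pc5: +32 =1418
r119=1110111 pc6: +64 =1482
r120=1111000 pc4: +16 =1498
r121=1111001 pc5: +32 =1530
r122=1111010 pc5: +32 =1562
r123=1111011 pc6: +64 =1626
r124=1111100 pc5: +32 =1658
r125=1111101 pc6: +64 =1722
r126=1111110 pc6: +64 =1786
r127=1111111 pc7: +128 =1914
r128=10000000 pc1: +2 =1916
r129=10000001 pc2: +4 =1920
r130=10000010 pc2: +4 =1924

Answer: 1924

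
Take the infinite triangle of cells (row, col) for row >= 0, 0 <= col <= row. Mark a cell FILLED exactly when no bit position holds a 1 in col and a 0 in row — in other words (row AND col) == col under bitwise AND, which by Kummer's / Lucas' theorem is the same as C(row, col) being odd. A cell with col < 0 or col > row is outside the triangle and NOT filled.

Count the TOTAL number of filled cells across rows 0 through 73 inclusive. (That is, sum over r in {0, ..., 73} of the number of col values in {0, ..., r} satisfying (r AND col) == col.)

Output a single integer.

Answer: 795

Derivation:
r0=0 pc0: +1 =1
r1=1 pc1: +2 =3
r2=10 pc1: +2 =5
r3=11 pc2: +4 =9
r4=100 pc1: +2 =11
r5=101 pc2: +4 =15
r6=110 pc2: +4 =19
r7=111 pc3: +8 =27
r8=1000 pc1: +2 =29
r9=1001 pc2: +4 =33
r10=1010 pc2: +4 =37
r11=1011 pc3: +8 =45
r12=1100 pc2: +4 =49
r13=1101 pc3: +8 =57
r14=1110 pc3: +8 =65
r15=1111 pc4: +16 =81
r16=10000 pc1: +2 =83
r17=10001 pc2: +4 =87
r18=10010 pc2: +4 =91
r19=10011 pc3: +8 =99
r20=10100 pc2: +4 =103
r21=10101 pc3: +8 =111
r22=10110 pc3: +8 =119
r23=10111 pc4: +16 =135
r24=11000 pc2: +4 =139
r25=11001 pc3: +8 =147
r26=11010 pc3: +8 =155
r27=11011 pc4: +16 =171
r28=11100 pc3: +8 =179
r29=11101 pc4: +16 =195
r30=11110 pc4: +16 =211
r31=11111 pc5: +32 =243
r32=100000 pc1: +2 =245
r33=100001 pc2: +4 =249
r34=100010 pc2: +4 =253
r35=100011 pc3: +8 =261
r36=100100 pc2: +4 =265
r37=100101 pc3: +8 =273
r38=100110 pc3: +8 =281
r39=100111 pc4: +16 =297
r40=101000 pc2: +4 =301
r41=101001 pc3: +8 =309
r42=101010 pc3: +8 =317
r43=101011 pc4: +16 =333
r44=101100 pc3: +8 =341
r45=101101 pc4: +16 =357
r46=101110 pc4: +16 =373
r47=101111 pc5: +32 =405
r48=110000 pc2: +4 =409
r49=110001 pc3: +8 =417
r50=110010 pc3: +8 =425
r51=110011 pc4: +16 =441
r52=110100 pc3: +8 =449
r53=110101 pc4: +16 =465
r54=110110 pc4: +16 =481
r55=110111 pc5: +32 =513
r56=111000 pc3: +8 =521
r57=111001 pc4: +16 =537
r58=111010 pc4: +16 =553
r59=111011 pc5: +32 =585
r60=111100 pc4: +16 =601
r61=111101 pc5: +32 =633
r62=111110 pc5: +32 =665
r63=111111 pc6: +64 =729
r64=1000000 pc1: +2 =731
r65=1000001 pc2: +4 =735
r66=1000010 pc2: +4 =739
r67=1000011 pc3: +8 =747
r68=1000100 pc2: +4 =751
r69=1000101 pc3: +8 =759
r70=1000110 pc3: +8 =767
r71=1000111 pc4: +16 =783
r72=1001000 pc2: +4 =787
r73=1001001 pc3: +8 =795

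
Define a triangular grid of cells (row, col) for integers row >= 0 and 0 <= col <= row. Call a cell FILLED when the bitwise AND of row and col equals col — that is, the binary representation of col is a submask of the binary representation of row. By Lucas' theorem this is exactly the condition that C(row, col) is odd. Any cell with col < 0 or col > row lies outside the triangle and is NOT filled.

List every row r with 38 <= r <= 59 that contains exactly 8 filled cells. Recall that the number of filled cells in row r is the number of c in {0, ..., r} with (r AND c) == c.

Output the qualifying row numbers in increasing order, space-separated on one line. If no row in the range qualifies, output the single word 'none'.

Row r has 2^popcount(r) filled cells, so we need popcount(r) = log2(8) = 3.
Scan r = 38..59 and keep those with exactly 3 one-bits:
r=38=100110 popcount=3 -> KEEP
r=39=100111 popcount=4 -> skip
r=40=101000 popcount=2 -> skip
r=41=101001 popcount=3 -> KEEP
r=42=101010 popcount=3 -> KEEP
r=43=101011 popcount=4 -> skip
r=44=101100 popcount=3 -> KEEP
r=45=101101 popcount=4 -> skip
r=46=101110 popcount=4 -> skip
r=47=101111 popcount=5 -> skip
r=48=110000 popcount=2 -> skip
r=49=110001 popcount=3 -> KEEP
r=50=110010 popcount=3 -> KEEP
r=51=110011 popcount=4 -> skip
r=52=110100 popcount=3 -> KEEP
r=53=110101 popcount=4 -> skip
r=54=110110 popcount=4 -> skip
r=55=110111 popcount=5 -> skip
r=56=111000 popcount=3 -> KEEP
r=57=111001 popcount=4 -> skip
r=58=111010 popcount=4 -> skip
r=59=111011 popcount=5 -> skip
Kept rows: 38 41 42 44 49 50 52 56

Answer: 38 41 42 44 49 50 52 56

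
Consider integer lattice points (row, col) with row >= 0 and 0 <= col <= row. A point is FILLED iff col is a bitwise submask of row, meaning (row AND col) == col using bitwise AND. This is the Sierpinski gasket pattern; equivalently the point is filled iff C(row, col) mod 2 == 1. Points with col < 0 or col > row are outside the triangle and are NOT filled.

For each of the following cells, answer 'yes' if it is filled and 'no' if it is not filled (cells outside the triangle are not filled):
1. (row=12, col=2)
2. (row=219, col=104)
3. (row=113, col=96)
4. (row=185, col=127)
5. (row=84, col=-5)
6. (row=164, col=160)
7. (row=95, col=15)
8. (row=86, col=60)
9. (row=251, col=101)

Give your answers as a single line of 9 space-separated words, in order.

Answer: no no yes no no yes yes no no

Derivation:
(12,2): row=0b1100, col=0b10, row AND col = 0b0 = 0; 0 != 2 -> empty
(219,104): row=0b11011011, col=0b1101000, row AND col = 0b1001000 = 72; 72 != 104 -> empty
(113,96): row=0b1110001, col=0b1100000, row AND col = 0b1100000 = 96; 96 == 96 -> filled
(185,127): row=0b10111001, col=0b1111111, row AND col = 0b111001 = 57; 57 != 127 -> empty
(84,-5): col outside [0, 84] -> not filled
(164,160): row=0b10100100, col=0b10100000, row AND col = 0b10100000 = 160; 160 == 160 -> filled
(95,15): row=0b1011111, col=0b1111, row AND col = 0b1111 = 15; 15 == 15 -> filled
(86,60): row=0b1010110, col=0b111100, row AND col = 0b10100 = 20; 20 != 60 -> empty
(251,101): row=0b11111011, col=0b1100101, row AND col = 0b1100001 = 97; 97 != 101 -> empty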